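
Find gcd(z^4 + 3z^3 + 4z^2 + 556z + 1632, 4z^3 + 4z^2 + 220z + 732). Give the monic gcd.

z + 3

By polynomial division,
  z^4 + 3z^3 + 4z^2 + 556z + 1632 = ((1/4)z + 1/2)(4z^3 + 4z^2 + 220z + 732) + (-53z^2 + 263z + 1266)
  4z^3 + 4z^2 + 220z + 732 = (-(4/53)z - 1264/2809)(-53z^2 + 263z + 1266) + ((1218804/2809)z + 3656412/2809)
  -53z^2 + 263z + 1266 = (-(148877/1218804)z + 592699/609402)((1218804/2809)z + 3656412/2809) + (0)
Last nonzero remainder: (1218804/2809)z + 3656412/2809. Dividing through by 1218804/2809 gives the monic gcd z + 3.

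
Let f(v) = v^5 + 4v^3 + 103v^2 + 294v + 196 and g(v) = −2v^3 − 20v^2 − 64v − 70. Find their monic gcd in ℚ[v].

v^2 + 5v + 7

Apply the Euclidean algorithm:
  v^5 + 4v^3 + 103v^2 + 294v + 196 = (−(1/2)v^2 + 5v − 36)(−2v^3 − 20v^2 − 64v − 70) + (−332v^2 − 1660v − 2324)
  −2v^3 − 20v^2 − 64v − 70 = ((1/166)v + 5/166)(−332v^2 − 1660v − 2324) + (0)
Last nonzero remainder: −332v^2 − 1660v − 2324. Dividing through by −332 gives the monic gcd v^2 + 5v + 7.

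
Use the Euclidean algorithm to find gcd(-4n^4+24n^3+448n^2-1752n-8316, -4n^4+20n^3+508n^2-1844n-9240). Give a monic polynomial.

n^3-15n^2+23n+231

Apply the Euclidean algorithm:
  -4n^4+24n^3+448n^2-1752n-8316 = (-4n^4+20n^3+508n^2-1844n-9240) + (4n^3-60n^2+92n+924)
  -4n^4+20n^3+508n^2-1844n-9240 = (-n-10)(4n^3-60n^2+92n+924) + (0)
Last nonzero remainder: 4n^3-60n^2+92n+924. Dividing through by 4 gives the monic gcd n^3-15n^2+23n+231.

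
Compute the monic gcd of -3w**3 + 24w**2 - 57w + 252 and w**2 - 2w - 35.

Euclidean algorithm in ℚ[w]:
  -3w**3 + 24w**2 - 57w + 252 = (-3w + 18)(w**2 - 2w - 35) + (-126w + 882)
  w**2 - 2w - 35 = (-(1/126)w - 5/126)(-126w + 882) + (0)
Last nonzero remainder: -126w + 882. Dividing through by -126 gives the monic gcd w - 7.

w - 7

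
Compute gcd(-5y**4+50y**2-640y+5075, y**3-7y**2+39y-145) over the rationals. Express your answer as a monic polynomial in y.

Euclidean algorithm in ℚ[y]:
  -5y**4+50y**2-640y+5075 = (-5y-35)(y**3-7y**2+39y-145) + (0)
The last nonzero remainder y**3-7y**2+39y-145 is already monic.

y**3-7y**2+39y-145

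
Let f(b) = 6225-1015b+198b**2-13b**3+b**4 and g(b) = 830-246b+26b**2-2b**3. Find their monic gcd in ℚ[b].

83-8b+b**2

By polynomial division,
  b**4-13b**3+198b**2-1015b+6225 = (-(1/2)b)(-2b**3+26b**2-246b+830) + (75b**2-600b+6225)
  -2b**3+26b**2-246b+830 = (-(2/75)b+2/15)(75b**2-600b+6225) + (0)
Last nonzero remainder: 75b**2-600b+6225. Dividing through by 75 gives the monic gcd b**2-8b+83.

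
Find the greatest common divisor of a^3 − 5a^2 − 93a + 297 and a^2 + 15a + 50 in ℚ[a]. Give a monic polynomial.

Repeated division with remainder:
  a^3 − 5a^2 − 93a + 297 = (a − 20)(a^2 + 15a + 50) + (157a + 1297)
  a^2 + 15a + 50 = ((1/157)a + 1058/24649)(157a + 1297) + (−139776/24649)
  157a + 1297 = (−(3869893/139776)a − 31969753/139776)(−139776/24649) + (0)
The last nonzero remainder is the constant −139776/24649, so the polynomials are coprime and gcd = 1.

1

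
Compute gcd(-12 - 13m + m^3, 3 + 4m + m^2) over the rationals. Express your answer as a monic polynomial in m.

3 + 4m + m^2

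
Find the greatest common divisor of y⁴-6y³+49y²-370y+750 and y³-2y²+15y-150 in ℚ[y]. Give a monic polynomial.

y-5

By polynomial division,
  y⁴-6y³+49y²-370y+750 = (y-4)(y³-2y²+15y-150) + (26y²-160y+150)
  y³-2y²+15y-150 = ((1/26)y+27/169)(26y²-160y+150) + ((5880/169)y-29400/169)
  26y²-160y+150 = ((2197/2940)y-169/196)((5880/169)y-29400/169) + (0)
Last nonzero remainder: (5880/169)y-29400/169. Dividing through by 5880/169 gives the monic gcd y-5.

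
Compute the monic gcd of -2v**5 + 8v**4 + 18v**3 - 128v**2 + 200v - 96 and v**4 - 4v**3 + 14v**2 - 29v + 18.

v**2 - 3v + 2

Repeated division with remainder:
  -2v**5 + 8v**4 + 18v**3 - 128v**2 + 200v - 96 = (-2v)(v**4 - 4v**3 + 14v**2 - 29v + 18) + (46v**3 - 186v**2 + 236v - 96)
  v**4 - 4v**3 + 14v**2 - 29v + 18 = ((1/46)v + 1/1058)(46v**3 - 186v**2 + 236v - 96) + ((4785/529)v**2 - (14355/529)v + 9570/529)
  46v**3 - 186v**2 + 236v - 96 = ((24334/4785)v - 8464/1595)((4785/529)v**2 - (14355/529)v + 9570/529) + (0)
Last nonzero remainder: (4785/529)v**2 - (14355/529)v + 9570/529. Dividing through by 4785/529 gives the monic gcd v**2 - 3v + 2.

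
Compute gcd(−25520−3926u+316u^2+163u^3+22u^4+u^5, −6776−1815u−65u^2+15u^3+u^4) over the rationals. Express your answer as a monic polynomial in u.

By polynomial division,
  u^5+22u^4+163u^3+316u^2−3926u−25520 = (u+7)(u^4+15u^3−65u^2−1815u−6776) + (123u^3+2586u^2+15555u+21912)
  u^4+15u^3−65u^2−1815u−6776 = ((1/123)u−247/5043)(123u^3+2586u^2+15555u+21912) + (−(108936/1681)u^2−(2069784/1681)u−9586368/1681)
  123u^3+2586u^2+15555u+21912 = (−(68921/36312)u−139523/36312)(−(108936/1681)u^2−(2069784/1681)u−9586368/1681) + (0)
Last nonzero remainder: −(108936/1681)u^2−(2069784/1681)u−9586368/1681. Dividing through by −108936/1681 gives the monic gcd u^2+19u+88.

88+19u+u^2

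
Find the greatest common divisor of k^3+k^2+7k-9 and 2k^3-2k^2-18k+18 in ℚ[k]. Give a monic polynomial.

Apply the Euclidean algorithm:
  k^3+k^2+7k-9 = (1/2)(2k^3-2k^2-18k+18) + (2k^2+16k-18)
  2k^3-2k^2-18k+18 = (k-9)(2k^2+16k-18) + (144k-144)
  2k^2+16k-18 = ((1/72)k+1/8)(144k-144) + (0)
Last nonzero remainder: 144k-144. Dividing through by 144 gives the monic gcd k-1.

k-1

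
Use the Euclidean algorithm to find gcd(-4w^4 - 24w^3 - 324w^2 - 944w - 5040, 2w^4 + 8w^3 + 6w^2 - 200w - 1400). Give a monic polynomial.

w^2 + 4w + 28

Apply the Euclidean algorithm:
  -4w^4 - 24w^3 - 324w^2 - 944w - 5040 = (-2)(2w^4 + 8w^3 + 6w^2 - 200w - 1400) + (-8w^3 - 312w^2 - 1344w - 7840)
  2w^4 + 8w^3 + 6w^2 - 200w - 1400 = (-(1/4)w + 35/4)(-8w^3 - 312w^2 - 1344w - 7840) + (2400w^2 + 9600w + 67200)
  -8w^3 - 312w^2 - 1344w - 7840 = (-(1/300)w - 7/60)(2400w^2 + 9600w + 67200) + (0)
Last nonzero remainder: 2400w^2 + 9600w + 67200. Dividing through by 2400 gives the monic gcd w^2 + 4w + 28.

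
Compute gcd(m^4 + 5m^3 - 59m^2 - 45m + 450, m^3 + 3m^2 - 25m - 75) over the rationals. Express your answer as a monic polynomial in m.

m^2 - 2m - 15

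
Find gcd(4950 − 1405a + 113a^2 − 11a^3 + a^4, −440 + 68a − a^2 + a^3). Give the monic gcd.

Apply the Euclidean algorithm:
  a^4 − 11a^3 + 113a^2 − 1405a + 4950 = (a − 10)(a^3 − a^2 + 68a − 440) + (35a^2 − 285a + 550)
  a^3 − a^2 + 68a − 440 = ((1/35)a + 10/49)(35a^2 − 285a + 550) + ((5412/49)a − 27060/49)
  35a^2 − 285a + 550 = ((1715/5412)a − 245/246)((5412/49)a − 27060/49) + (0)
Last nonzero remainder: (5412/49)a − 27060/49. Dividing through by 5412/49 gives the monic gcd a − 5.

−5 + a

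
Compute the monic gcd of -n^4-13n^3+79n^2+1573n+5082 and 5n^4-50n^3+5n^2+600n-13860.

n^2-5n-66

Euclidean algorithm in ℚ[n]:
  -n^4-13n^3+79n^2+1573n+5082 = (-1/5)(5n^4-50n^3+5n^2+600n-13860) + (-23n^3+80n^2+1693n+2310)
  5n^4-50n^3+5n^2+600n-13860 = (-(5/23)n+750/529)(-23n^3+80n^2+1693n+2310) + ((137340/529)n^2-(686700/529)n-9064440/529)
  -23n^3+80n^2+1693n+2310 = (-(12167/137340)n-529/3924)((137340/529)n^2-(686700/529)n-9064440/529) + (0)
Last nonzero remainder: (137340/529)n^2-(686700/529)n-9064440/529. Dividing through by 137340/529 gives the monic gcd n^2-5n-66.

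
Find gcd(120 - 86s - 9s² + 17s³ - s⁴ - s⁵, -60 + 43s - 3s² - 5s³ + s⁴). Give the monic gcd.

15 - 7s - s² + s³

Repeated division with remainder:
  -s⁵ - s⁴ + 17s³ - 9s² - 86s + 120 = (-s - 6)(s⁴ - 5s³ - 3s² + 43s - 60) + (-16s³ + 16s² + 112s - 240)
  s⁴ - 5s³ - 3s² + 43s - 60 = (-(1/16)s + 1/4)(-16s³ + 16s² + 112s - 240) + (0)
Last nonzero remainder: -16s³ + 16s² + 112s - 240. Dividing through by -16 gives the monic gcd s³ - s² - 7s + 15.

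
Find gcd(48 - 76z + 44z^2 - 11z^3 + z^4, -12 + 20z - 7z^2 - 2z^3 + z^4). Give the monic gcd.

By polynomial division,
  z^4 - 11z^3 + 44z^2 - 76z + 48 = (z^4 - 2z^3 - 7z^2 + 20z - 12) + (-9z^3 + 51z^2 - 96z + 60)
  z^4 - 2z^3 - 7z^2 + 20z - 12 = (-(1/9)z - 11/27)(-9z^3 + 51z^2 - 96z + 60) + ((28/9)z^2 - (112/9)z + 112/9)
  -9z^3 + 51z^2 - 96z + 60 = (-(81/28)z + 135/28)((28/9)z^2 - (112/9)z + 112/9) + (0)
Last nonzero remainder: (28/9)z^2 - (112/9)z + 112/9. Dividing through by 28/9 gives the monic gcd z^2 - 4z + 4.

4 - 4z + z^2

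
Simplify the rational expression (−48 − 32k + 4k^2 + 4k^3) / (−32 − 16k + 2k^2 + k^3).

Apply the Euclidean algorithm:
  4k^3 + 4k^2 − 32k − 48 = (4)(k^3 + 2k^2 − 16k − 32) + (−4k^2 + 32k + 80)
  k^3 + 2k^2 − 16k − 32 = (−(1/4)k − 5/2)(−4k^2 + 32k + 80) + (84k + 168)
  −4k^2 + 32k + 80 = (−(1/21)k + 10/21)(84k + 168) + (0)
Last nonzero remainder: 84k + 168. Dividing through by 84 gives the monic gcd k + 2.
Cancel k + 2 from numerator and denominator to get the reduced form.

(−24 − 4k + 4k^2)/(−16 + k^2)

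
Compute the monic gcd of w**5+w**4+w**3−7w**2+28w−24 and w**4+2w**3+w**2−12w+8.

Apply the Euclidean algorithm:
  w**5+w**4+w**3−7w**2+28w−24 = (w−1)(w**4+2w**3+w**2−12w+8) + (2w**3+6w**2+8w−16)
  w**4+2w**3+w**2−12w+8 = ((1/2)w−1/2)(2w**3+6w**2+8w−16) + (0)
Last nonzero remainder: 2w**3+6w**2+8w−16. Dividing through by 2 gives the monic gcd w**3+3w**2+4w−8.

w**3+3w**2+4w−8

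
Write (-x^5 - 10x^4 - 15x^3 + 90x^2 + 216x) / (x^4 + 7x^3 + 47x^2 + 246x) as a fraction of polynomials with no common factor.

(-x^3 - 4x^2 + 9x + 36)/(x^2 + x + 41)

Repeated division with remainder:
  -x^5 - 10x^4 - 15x^3 + 90x^2 + 216x = (-x - 3)(x^4 + 7x^3 + 47x^2 + 246x) + (53x^3 + 477x^2 + 954x)
  x^4 + 7x^3 + 47x^2 + 246x = ((1/53)x - 2/53)(53x^3 + 477x^2 + 954x) + (47x^2 + 282x)
  53x^3 + 477x^2 + 954x = ((53/47)x + 159/47)(47x^2 + 282x) + (0)
Last nonzero remainder: 47x^2 + 282x. Dividing through by 47 gives the monic gcd x^2 + 6x.
Cancel x^2 + 6x from numerator and denominator to get the reduced form.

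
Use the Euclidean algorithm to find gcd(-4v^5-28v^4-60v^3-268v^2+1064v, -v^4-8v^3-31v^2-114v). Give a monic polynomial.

v^3+2v^2+19v

Apply the Euclidean algorithm:
  -4v^5-28v^4-60v^3-268v^2+1064v = (4v-4)(-v^4-8v^3-31v^2-114v) + (32v^3+64v^2+608v)
  -v^4-8v^3-31v^2-114v = (-(1/32)v-3/16)(32v^3+64v^2+608v) + (0)
Last nonzero remainder: 32v^3+64v^2+608v. Dividing through by 32 gives the monic gcd v^3+2v^2+19v.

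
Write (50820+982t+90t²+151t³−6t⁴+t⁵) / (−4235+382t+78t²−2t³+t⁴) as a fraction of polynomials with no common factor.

Euclidean algorithm in ℚ[t]:
  t⁵−6t⁴+151t³+90t²+982t+50820 = (t−4)(t⁴−2t³+78t²+382t−4235) + (65t³+20t²+6745t+33880)
  t⁴−2t³+78t²+382t−4235 = ((1/65)t−6/169)(65t³+20t²+6745t+33880) + (−(4235/169)t²+(16940/169)t−512435/169)
  65t³+20t²+6745t+33880 = (−(2197/847)t−1352/121)(−(4235/169)t²+(16940/169)t−512435/169) + (0)
Last nonzero remainder: −(4235/169)t²+(16940/169)t−512435/169. Dividing through by −4235/169 gives the monic gcd t²−4t+121.
Cancel t²−4t+121 from numerator and denominator to get the reduced form.

(420+22t−2t²+t³)/(−35+2t+t²)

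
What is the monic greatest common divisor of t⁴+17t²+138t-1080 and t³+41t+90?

Euclidean algorithm in ℚ[t]:
  t⁴+17t²+138t-1080 = (t)(t³+41t+90) + (-24t²+48t-1080)
  t³+41t+90 = (-(1/24)t-1/12)(-24t²+48t-1080) + (0)
Last nonzero remainder: -24t²+48t-1080. Dividing through by -24 gives the monic gcd t²-2t+45.

t²-2t+45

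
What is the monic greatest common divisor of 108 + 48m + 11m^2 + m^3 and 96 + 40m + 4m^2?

6 + m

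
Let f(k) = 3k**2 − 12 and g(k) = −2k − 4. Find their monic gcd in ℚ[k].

Apply the Euclidean algorithm:
  3k**2 − 12 = (−(3/2)k + 3)(−2k − 4) + (0)
Last nonzero remainder: −2k − 4. Dividing through by −2 gives the monic gcd k + 2.

k + 2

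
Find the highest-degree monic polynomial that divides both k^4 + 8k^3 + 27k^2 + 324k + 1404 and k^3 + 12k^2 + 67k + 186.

k + 6

By polynomial division,
  k^4 + 8k^3 + 27k^2 + 324k + 1404 = (k - 4)(k^3 + 12k^2 + 67k + 186) + (8k^2 + 406k + 2148)
  k^3 + 12k^2 + 67k + 186 = ((1/8)k - 155/32)(8k^2 + 406k + 2148) + ((28241/16)k + 84723/8)
  8k^2 + 406k + 2148 = ((128/28241)k + 5728/28241)((28241/16)k + 84723/8) + (0)
Last nonzero remainder: (28241/16)k + 84723/8. Dividing through by 28241/16 gives the monic gcd k + 6.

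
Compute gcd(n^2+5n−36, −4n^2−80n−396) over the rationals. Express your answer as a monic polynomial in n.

Euclidean algorithm in ℚ[n]:
  n^2+5n−36 = (−1/4)(−4n^2−80n−396) + (−15n−135)
  −4n^2−80n−396 = ((4/15)n+44/15)(−15n−135) + (0)
Last nonzero remainder: −15n−135. Dividing through by −15 gives the monic gcd n+9.

n+9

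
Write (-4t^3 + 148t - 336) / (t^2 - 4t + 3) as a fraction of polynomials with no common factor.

Apply the Euclidean algorithm:
  -4t^3 + 148t - 336 = (-4t - 16)(t^2 - 4t + 3) + (96t - 288)
  t^2 - 4t + 3 = ((1/96)t - 1/96)(96t - 288) + (0)
Last nonzero remainder: 96t - 288. Dividing through by 96 gives the monic gcd t - 3.
Cancel t - 3 from numerator and denominator to get the reduced form.

(-4t^2 - 12t + 112)/(t - 1)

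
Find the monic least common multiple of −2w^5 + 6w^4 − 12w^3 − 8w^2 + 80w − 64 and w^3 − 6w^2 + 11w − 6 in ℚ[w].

w^6 − 6w^5 + 15w^4 − 14w^3 − 52w^2 + 152w − 96

Repeated division with remainder:
  −2w^5 + 6w^4 − 12w^3 − 8w^2 + 80w − 64 = (−2w^2 − 6w − 26)(w^3 − 6w^2 + 11w − 6) + (−110w^2 + 330w − 220)
  w^3 − 6w^2 + 11w − 6 = (−(1/110)w + 3/110)(−110w^2 + 330w − 220) + (0)
Last nonzero remainder: −110w^2 + 330w − 220. Dividing through by −110 gives the monic gcd w^2 − 3w + 2.
Then lcm(f, g) = f·g / gcd(f, g); expanding and making the result monic gives the answer.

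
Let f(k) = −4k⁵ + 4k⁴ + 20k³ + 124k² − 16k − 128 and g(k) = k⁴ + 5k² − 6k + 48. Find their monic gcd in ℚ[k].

Apply the Euclidean algorithm:
  −4k⁵ + 4k⁴ + 20k³ + 124k² − 16k − 128 = (−4k + 4)(k⁴ + 5k² − 6k + 48) + (40k³ + 80k² + 200k − 320)
  k⁴ + 5k² − 6k + 48 = ((1/40)k − 1/20)(40k³ + 80k² + 200k − 320) + (4k² + 12k + 32)
  40k³ + 80k² + 200k − 320 = (10k − 10)(4k² + 12k + 32) + (0)
Last nonzero remainder: 4k² + 12k + 32. Dividing through by 4 gives the monic gcd k² + 3k + 8.

k² + 3k + 8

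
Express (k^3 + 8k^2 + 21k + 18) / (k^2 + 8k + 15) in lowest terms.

(k^2 + 5k + 6)/(k + 5)

Apply the Euclidean algorithm:
  k^3 + 8k^2 + 21k + 18 = (k)(k^2 + 8k + 15) + (6k + 18)
  k^2 + 8k + 15 = ((1/6)k + 5/6)(6k + 18) + (0)
Last nonzero remainder: 6k + 18. Dividing through by 6 gives the monic gcd k + 3.
Cancel k + 3 from numerator and denominator to get the reduced form.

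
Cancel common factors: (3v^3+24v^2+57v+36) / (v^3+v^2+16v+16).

Repeated division with remainder:
  3v^3+24v^2+57v+36 = (3)(v^3+v^2+16v+16) + (21v^2+9v−12)
  v^3+v^2+16v+16 = ((1/21)v+4/147)(21v^2+9v−12) + ((800/49)v+800/49)
  21v^2+9v−12 = ((1029/800)v−147/200)((800/49)v+800/49) + (0)
Last nonzero remainder: (800/49)v+800/49. Dividing through by 800/49 gives the monic gcd v+1.
Cancel v+1 from numerator and denominator to get the reduced form.

(3v^2+21v+36)/(v^2+16)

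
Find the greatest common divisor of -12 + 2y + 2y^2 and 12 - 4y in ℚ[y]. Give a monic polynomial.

1

Repeated division with remainder:
  2y^2 + 2y - 12 = (-(1/2)y - 2)(-4y + 12) + (12)
  -4y + 12 = (-(1/3)y + 1)(12) + (0)
The last nonzero remainder is the constant 12, so the polynomials are coprime and gcd = 1.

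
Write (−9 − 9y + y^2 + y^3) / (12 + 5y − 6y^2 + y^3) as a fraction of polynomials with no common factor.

(3 + y)/(−4 + y)

By polynomial division,
  y^3 + y^2 − 9y − 9 = (y^3 − 6y^2 + 5y + 12) + (7y^2 − 14y − 21)
  y^3 − 6y^2 + 5y + 12 = ((1/7)y − 4/7)(7y^2 − 14y − 21) + (0)
Last nonzero remainder: 7y^2 − 14y − 21. Dividing through by 7 gives the monic gcd y^2 − 2y − 3.
Cancel y^2 − 2y − 3 from numerator and denominator to get the reduced form.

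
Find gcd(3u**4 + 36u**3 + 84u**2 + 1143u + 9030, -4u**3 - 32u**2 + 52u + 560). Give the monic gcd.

u + 7

Euclidean algorithm in ℚ[u]:
  3u**4 + 36u**3 + 84u**2 + 1143u + 9030 = (-(3/4)u - 3)(-4u**3 - 32u**2 + 52u + 560) + (27u**2 + 1719u + 10710)
  -4u**3 - 32u**2 + 52u + 560 = (-(4/27)u + 668/81)(27u**2 + 1719u + 10710) + (-(112840/9)u - 789880/9)
  27u**2 + 1719u + 10710 = (-(243/112840)u - 1377/11284)(-(112840/9)u - 789880/9) + (0)
Last nonzero remainder: -(112840/9)u - 789880/9. Dividing through by -112840/9 gives the monic gcd u + 7.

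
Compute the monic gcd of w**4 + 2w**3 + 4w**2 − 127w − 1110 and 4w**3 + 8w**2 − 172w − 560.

w + 5

Repeated division with remainder:
  w**4 + 2w**3 + 4w**2 − 127w − 1110 = ((1/4)w)(4w**3 + 8w**2 − 172w − 560) + (47w**2 + 13w − 1110)
  4w**3 + 8w**2 − 172w − 560 = ((4/47)w + 324/2209)(47w**2 + 13w − 1110) + (−(175480/2209)w − 877400/2209)
  47w**2 + 13w − 1110 = (−(103823/175480)w + 245199/87740)(−(175480/2209)w − 877400/2209) + (0)
Last nonzero remainder: −(175480/2209)w − 877400/2209. Dividing through by −175480/2209 gives the monic gcd w + 5.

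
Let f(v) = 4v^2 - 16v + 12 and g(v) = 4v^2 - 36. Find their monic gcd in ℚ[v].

v - 3

Euclidean algorithm in ℚ[v]:
  4v^2 - 16v + 12 = (4v^2 - 36) + (-16v + 48)
  4v^2 - 36 = (-(1/4)v - 3/4)(-16v + 48) + (0)
Last nonzero remainder: -16v + 48. Dividing through by -16 gives the monic gcd v - 3.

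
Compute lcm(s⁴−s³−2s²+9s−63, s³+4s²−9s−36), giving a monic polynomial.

s⁵+3s⁴−6s³+s²−27s−252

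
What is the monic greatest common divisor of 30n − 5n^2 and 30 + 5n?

1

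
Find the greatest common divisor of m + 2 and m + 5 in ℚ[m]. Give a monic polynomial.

By polynomial division,
  m + 2 = (m + 5) + (−3)
  m + 5 = (−(1/3)m − 5/3)(−3) + (0)
The last nonzero remainder is the constant −3, so the polynomials are coprime and gcd = 1.

1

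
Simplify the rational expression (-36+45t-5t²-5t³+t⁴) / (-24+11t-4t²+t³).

(12-11t-2t²+t³)/(8-t+t²)

Euclidean algorithm in ℚ[t]:
  t⁴-5t³-5t²+45t-36 = (t-1)(t³-4t²+11t-24) + (-20t²+80t-60)
  t³-4t²+11t-24 = (-(1/20)t)(-20t²+80t-60) + (8t-24)
  -20t²+80t-60 = (-(5/2)t+5/2)(8t-24) + (0)
Last nonzero remainder: 8t-24. Dividing through by 8 gives the monic gcd t-3.
Cancel t-3 from numerator and denominator to get the reduced form.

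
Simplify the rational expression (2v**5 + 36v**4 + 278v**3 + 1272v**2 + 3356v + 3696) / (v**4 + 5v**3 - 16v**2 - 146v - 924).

(2v**2 + 14v + 24)/(v - 6)

Euclidean algorithm in ℚ[v]:
  2v**5 + 36v**4 + 278v**3 + 1272v**2 + 3356v + 3696 = (2v + 26)(v**4 + 5v**3 - 16v**2 - 146v - 924) + (180v**3 + 1980v**2 + 9000v + 27720)
  v**4 + 5v**3 - 16v**2 - 146v - 924 = ((1/180)v - 1/30)(180v**3 + 1980v**2 + 9000v + 27720) + (0)
Last nonzero remainder: 180v**3 + 1980v**2 + 9000v + 27720. Dividing through by 180 gives the monic gcd v**3 + 11v**2 + 50v + 154.
Cancel v**3 + 11v**2 + 50v + 154 from numerator and denominator to get the reduced form.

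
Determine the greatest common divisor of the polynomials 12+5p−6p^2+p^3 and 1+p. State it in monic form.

1+p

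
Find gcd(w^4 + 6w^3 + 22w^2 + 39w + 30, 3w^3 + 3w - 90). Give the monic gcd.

w^2 + 3w + 10

Repeated division with remainder:
  w^4 + 6w^3 + 22w^2 + 39w + 30 = ((1/3)w + 2)(3w^3 + 3w - 90) + (21w^2 + 63w + 210)
  3w^3 + 3w - 90 = ((1/7)w - 3/7)(21w^2 + 63w + 210) + (0)
Last nonzero remainder: 21w^2 + 63w + 210. Dividing through by 21 gives the monic gcd w^2 + 3w + 10.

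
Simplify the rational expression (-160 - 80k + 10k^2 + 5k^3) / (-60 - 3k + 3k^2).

(-40 - 10k + 5k^2)/(-15 + 3k)

Euclidean algorithm in ℚ[k]:
  5k^3 + 10k^2 - 80k - 160 = ((5/3)k + 5)(3k^2 - 3k - 60) + (35k + 140)
  3k^2 - 3k - 60 = ((3/35)k - 3/7)(35k + 140) + (0)
Last nonzero remainder: 35k + 140. Dividing through by 35 gives the monic gcd k + 4.
Cancel k + 4 from numerator and denominator to get the reduced form.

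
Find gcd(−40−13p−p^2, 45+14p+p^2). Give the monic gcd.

5+p

Repeated division with remainder:
  −p^2−13p−40 = (−1)(p^2+14p+45) + (p+5)
  p^2+14p+45 = (p+9)(p+5) + (0)
The last nonzero remainder p+5 is already monic.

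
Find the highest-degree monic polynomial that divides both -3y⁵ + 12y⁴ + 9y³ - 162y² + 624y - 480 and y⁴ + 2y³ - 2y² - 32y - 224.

y² - 16

Apply the Euclidean algorithm:
  -3y⁵ + 12y⁴ + 9y³ - 162y² + 624y - 480 = (-3y + 18)(y⁴ + 2y³ - 2y² - 32y - 224) + (-33y³ - 222y² + 528y + 3552)
  y⁴ + 2y³ - 2y² - 32y - 224 = (-(1/33)y + 52/363)(-33y³ - 222y² + 528y + 3552) + ((5542/121)y² - 88672/121)
  -33y³ - 222y² + 528y + 3552 = (-(3993/5542)y - 13431/2771)((5542/121)y² - 88672/121) + (0)
Last nonzero remainder: (5542/121)y² - 88672/121. Dividing through by 5542/121 gives the monic gcd y² - 16.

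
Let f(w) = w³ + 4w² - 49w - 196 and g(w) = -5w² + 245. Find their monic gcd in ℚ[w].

w² - 49

Apply the Euclidean algorithm:
  w³ + 4w² - 49w - 196 = (-(1/5)w - 4/5)(-5w² + 245) + (0)
Last nonzero remainder: -5w² + 245. Dividing through by -5 gives the monic gcd w² - 49.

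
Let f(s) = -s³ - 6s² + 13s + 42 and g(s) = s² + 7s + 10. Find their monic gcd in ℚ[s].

By polynomial division,
  -s³ - 6s² + 13s + 42 = (-s + 1)(s² + 7s + 10) + (16s + 32)
  s² + 7s + 10 = ((1/16)s + 5/16)(16s + 32) + (0)
Last nonzero remainder: 16s + 32. Dividing through by 16 gives the monic gcd s + 2.

s + 2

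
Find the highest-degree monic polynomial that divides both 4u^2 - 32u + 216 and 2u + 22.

1

By polynomial division,
  4u^2 - 32u + 216 = (2u - 38)(2u + 22) + (1052)
  2u + 22 = ((1/526)u + 11/526)(1052) + (0)
The last nonzero remainder is the constant 1052, so the polynomials are coprime and gcd = 1.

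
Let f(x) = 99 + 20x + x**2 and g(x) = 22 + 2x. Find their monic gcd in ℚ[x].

Euclidean algorithm in ℚ[x]:
  x**2 + 20x + 99 = ((1/2)x + 9/2)(2x + 22) + (0)
Last nonzero remainder: 2x + 22. Dividing through by 2 gives the monic gcd x + 11.

11 + x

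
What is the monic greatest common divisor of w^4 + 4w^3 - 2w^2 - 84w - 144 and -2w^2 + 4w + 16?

w^2 - 2w - 8

Euclidean algorithm in ℚ[w]:
  w^4 + 4w^3 - 2w^2 - 84w - 144 = (-(1/2)w^2 - 3w - 9)(-2w^2 + 4w + 16) + (0)
Last nonzero remainder: -2w^2 + 4w + 16. Dividing through by -2 gives the monic gcd w^2 - 2w - 8.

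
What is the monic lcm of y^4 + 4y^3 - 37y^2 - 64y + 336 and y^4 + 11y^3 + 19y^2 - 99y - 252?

By polynomial division,
  y^4 + 4y^3 - 37y^2 - 64y + 336 = (y^4 + 11y^3 + 19y^2 - 99y - 252) + (-7y^3 - 56y^2 + 35y + 588)
  y^4 + 11y^3 + 19y^2 - 99y - 252 = (-(1/7)y - 3/7)(-7y^3 - 56y^2 + 35y + 588) + (0)
Last nonzero remainder: -7y^3 - 56y^2 + 35y + 588. Dividing through by -7 gives the monic gcd y^3 + 8y^2 - 5y - 84.
Then lcm(f, g) = f·g / gcd(f, g); expanding and making the result monic gives the answer.

y^5 + 7y^4 - 25y^3 - 175y^2 + 144y + 1008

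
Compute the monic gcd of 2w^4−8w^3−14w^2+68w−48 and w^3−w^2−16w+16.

w^2−5w+4

By polynomial division,
  2w^4−8w^3−14w^2+68w−48 = (2w−6)(w^3−w^2−16w+16) + (12w^2−60w+48)
  w^3−w^2−16w+16 = ((1/12)w+1/3)(12w^2−60w+48) + (0)
Last nonzero remainder: 12w^2−60w+48. Dividing through by 12 gives the monic gcd w^2−5w+4.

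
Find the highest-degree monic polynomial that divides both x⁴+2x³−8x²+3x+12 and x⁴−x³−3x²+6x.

Euclidean algorithm in ℚ[x]:
  x⁴+2x³−8x²+3x+12 = (x⁴−x³−3x²+6x) + (3x³−5x²−3x+12)
  x⁴−x³−3x²+6x = ((1/3)x+2/9)(3x³−5x²−3x+12) + (−(8/9)x²+(8/3)x−8/3)
  3x³−5x²−3x+12 = (−(27/8)x−9/2)(−(8/9)x²+(8/3)x−8/3) + (0)
Last nonzero remainder: −(8/9)x²+(8/3)x−8/3. Dividing through by −8/9 gives the monic gcd x²−3x+3.

x²−3x+3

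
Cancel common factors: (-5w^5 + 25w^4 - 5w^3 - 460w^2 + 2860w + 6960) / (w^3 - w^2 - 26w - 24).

(-5w^3 + 15w^2 - 95w - 290)/(w + 1)

Apply the Euclidean algorithm:
  -5w^5 + 25w^4 - 5w^3 - 460w^2 + 2860w + 6960 = (-5w^2 + 20w - 115)(w^3 - w^2 - 26w - 24) + (-175w^2 + 350w + 4200)
  w^3 - w^2 - 26w - 24 = (-(1/175)w - 1/175)(-175w^2 + 350w + 4200) + (0)
Last nonzero remainder: -175w^2 + 350w + 4200. Dividing through by -175 gives the monic gcd w^2 - 2w - 24.
Cancel w^2 - 2w - 24 from numerator and denominator to get the reduced form.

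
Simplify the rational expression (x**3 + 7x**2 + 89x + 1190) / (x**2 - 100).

Apply the Euclidean algorithm:
  x**3 + 7x**2 + 89x + 1190 = (x + 7)(x**2 - 100) + (189x + 1890)
  x**2 - 100 = ((1/189)x - 10/189)(189x + 1890) + (0)
Last nonzero remainder: 189x + 1890. Dividing through by 189 gives the monic gcd x + 10.
Cancel x + 10 from numerator and denominator to get the reduced form.

(x**2 - 3x + 119)/(x - 10)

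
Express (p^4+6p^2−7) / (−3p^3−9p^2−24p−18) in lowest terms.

Euclidean algorithm in ℚ[p]:
  p^4+6p^2−7 = (−(1/3)p+1)(−3p^3−9p^2−24p−18) + (7p^2+18p+11)
  −3p^3−9p^2−24p−18 = (−(3/7)p−9/49)(7p^2+18p+11) + (−(783/49)p−783/49)
  7p^2+18p+11 = (−(343/783)p−539/783)(−(783/49)p−783/49) + (0)
Last nonzero remainder: −(783/49)p−783/49. Dividing through by −783/49 gives the monic gcd p+1.
Cancel p+1 from numerator and denominator to get the reduced form.

(−p^3+p^2−7p+7)/(3p^2+6p+18)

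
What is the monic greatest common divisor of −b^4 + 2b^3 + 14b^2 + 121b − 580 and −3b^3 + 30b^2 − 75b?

Repeated division with remainder:
  −b^4 + 2b^3 + 14b^2 + 121b − 580 = ((1/3)b + 8/3)(−3b^3 + 30b^2 − 75b) + (−41b^2 + 321b − 580)
  −3b^3 + 30b^2 − 75b = ((3/41)b − 267/1681)(−41b^2 + 321b − 580) + ((30972/1681)b − 154860/1681)
  −41b^2 + 321b − 580 = (−(68921/30972)b + 1681/267)((30972/1681)b − 154860/1681) + (0)
Last nonzero remainder: (30972/1681)b − 154860/1681. Dividing through by 30972/1681 gives the monic gcd b − 5.

b − 5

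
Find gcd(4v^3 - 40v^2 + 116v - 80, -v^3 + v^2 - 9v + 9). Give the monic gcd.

v - 1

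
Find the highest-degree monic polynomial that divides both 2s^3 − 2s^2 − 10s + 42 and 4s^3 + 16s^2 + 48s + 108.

s + 3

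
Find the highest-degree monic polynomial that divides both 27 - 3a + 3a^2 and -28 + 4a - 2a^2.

Repeated division with remainder:
  3a^2 - 3a + 27 = (-3/2)(-2a^2 + 4a - 28) + (3a - 15)
  -2a^2 + 4a - 28 = (-(2/3)a - 2)(3a - 15) + (-58)
  3a - 15 = (-(3/58)a + 15/58)(-58) + (0)
The last nonzero remainder is the constant -58, so the polynomials are coprime and gcd = 1.

1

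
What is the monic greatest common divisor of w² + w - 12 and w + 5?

1

Euclidean algorithm in ℚ[w]:
  w² + w - 12 = (w - 4)(w + 5) + (8)
  w + 5 = ((1/8)w + 5/8)(8) + (0)
The last nonzero remainder is the constant 8, so the polynomials are coprime and gcd = 1.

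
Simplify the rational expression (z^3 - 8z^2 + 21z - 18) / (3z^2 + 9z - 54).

(z^2 - 5z + 6)/(3z + 18)

Euclidean algorithm in ℚ[z]:
  z^3 - 8z^2 + 21z - 18 = ((1/3)z - 11/3)(3z^2 + 9z - 54) + (72z - 216)
  3z^2 + 9z - 54 = ((1/24)z + 1/4)(72z - 216) + (0)
Last nonzero remainder: 72z - 216. Dividing through by 72 gives the monic gcd z - 3.
Cancel z - 3 from numerator and denominator to get the reduced form.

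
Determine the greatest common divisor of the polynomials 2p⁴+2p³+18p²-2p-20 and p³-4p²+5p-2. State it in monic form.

p-1

Euclidean algorithm in ℚ[p]:
  2p⁴+2p³+18p²-2p-20 = (2p+10)(p³-4p²+5p-2) + (48p²-48p)
  p³-4p²+5p-2 = ((1/48)p-1/16)(48p²-48p) + (2p-2)
  48p²-48p = (24p)(2p-2) + (0)
Last nonzero remainder: 2p-2. Dividing through by 2 gives the monic gcd p-1.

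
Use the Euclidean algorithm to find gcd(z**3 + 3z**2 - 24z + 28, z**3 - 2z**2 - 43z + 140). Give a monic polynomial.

By polynomial division,
  z**3 + 3z**2 - 24z + 28 = (z**3 - 2z**2 - 43z + 140) + (5z**2 + 19z - 112)
  z**3 - 2z**2 - 43z + 140 = ((1/5)z - 29/25)(5z**2 + 19z - 112) + ((36/25)z + 252/25)
  5z**2 + 19z - 112 = ((125/36)z - 100/9)((36/25)z + 252/25) + (0)
Last nonzero remainder: (36/25)z + 252/25. Dividing through by 36/25 gives the monic gcd z + 7.

z + 7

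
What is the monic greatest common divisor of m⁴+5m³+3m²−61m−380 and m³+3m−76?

Euclidean algorithm in ℚ[m]:
  m⁴+5m³+3m²−61m−380 = (m+5)(m³+3m−76) + (0)
The last nonzero remainder m³+3m−76 is already monic.

m³+3m−76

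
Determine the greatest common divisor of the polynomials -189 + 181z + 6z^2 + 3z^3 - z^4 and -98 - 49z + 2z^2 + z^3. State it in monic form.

Apply the Euclidean algorithm:
  -z^4 + 3z^3 + 6z^2 + 181z - 189 = (-z + 5)(z^3 + 2z^2 - 49z - 98) + (-53z^2 + 328z + 301)
  z^3 + 2z^2 - 49z - 98 = (-(1/53)z - 434/2809)(-53z^2 + 328z + 301) + ((20664/2809)z - 144648/2809)
  -53z^2 + 328z + 301 = (-(148877/20664)z - 120787/20664)((20664/2809)z - 144648/2809) + (0)
Last nonzero remainder: (20664/2809)z - 144648/2809. Dividing through by 20664/2809 gives the monic gcd z - 7.

-7 + z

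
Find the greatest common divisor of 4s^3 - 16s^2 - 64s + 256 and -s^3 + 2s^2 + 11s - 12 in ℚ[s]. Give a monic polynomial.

s - 4

Repeated division with remainder:
  4s^3 - 16s^2 - 64s + 256 = (-4)(-s^3 + 2s^2 + 11s - 12) + (-8s^2 - 20s + 208)
  -s^3 + 2s^2 + 11s - 12 = ((1/8)s - 9/16)(-8s^2 - 20s + 208) + (-(105/4)s + 105)
  -8s^2 - 20s + 208 = ((32/105)s + 208/105)(-(105/4)s + 105) + (0)
Last nonzero remainder: -(105/4)s + 105. Dividing through by -105/4 gives the monic gcd s - 4.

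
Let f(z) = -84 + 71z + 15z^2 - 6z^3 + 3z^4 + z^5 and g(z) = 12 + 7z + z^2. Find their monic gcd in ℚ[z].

Repeated division with remainder:
  z^5 + 3z^4 - 6z^3 + 15z^2 + 71z - 84 = (z^3 - 4z^2 + 10z - 7)(z^2 + 7z + 12) + (0)
The last nonzero remainder z^2 + 7z + 12 is already monic.

12 + 7z + z^2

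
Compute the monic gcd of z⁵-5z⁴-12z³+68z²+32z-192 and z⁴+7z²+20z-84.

z²+z-6

Repeated division with remainder:
  z⁵-5z⁴-12z³+68z²+32z-192 = (z-5)(z⁴+7z²+20z-84) + (-19z³+83z²+216z-612)
  z⁴+7z²+20z-84 = (-(1/19)z-83/361)(-19z³+83z²+216z-612) + ((13520/361)z²+(13520/361)z-81120/361)
  -19z³+83z²+216z-612 = (-(6859/13520)z+18411/6760)((13520/361)z²+(13520/361)z-81120/361) + (0)
Last nonzero remainder: (13520/361)z²+(13520/361)z-81120/361. Dividing through by 13520/361 gives the monic gcd z²+z-6.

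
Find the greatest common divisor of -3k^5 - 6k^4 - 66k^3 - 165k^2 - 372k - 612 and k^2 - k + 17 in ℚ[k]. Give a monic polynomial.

Euclidean algorithm in ℚ[k]:
  -3k^5 - 6k^4 - 66k^3 - 165k^2 - 372k - 612 = (-3k^3 - 9k^2 - 24k - 36)(k^2 - k + 17) + (0)
The last nonzero remainder k^2 - k + 17 is already monic.

k^2 - k + 17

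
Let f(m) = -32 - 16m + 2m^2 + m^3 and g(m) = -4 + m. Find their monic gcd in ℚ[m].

Apply the Euclidean algorithm:
  m^3 + 2m^2 - 16m - 32 = (m^2 + 6m + 8)(m - 4) + (0)
The last nonzero remainder m - 4 is already monic.

-4 + m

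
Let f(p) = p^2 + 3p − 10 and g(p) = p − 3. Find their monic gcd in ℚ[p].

Repeated division with remainder:
  p^2 + 3p − 10 = (p + 6)(p − 3) + (8)
  p − 3 = ((1/8)p − 3/8)(8) + (0)
The last nonzero remainder is the constant 8, so the polynomials are coprime and gcd = 1.

1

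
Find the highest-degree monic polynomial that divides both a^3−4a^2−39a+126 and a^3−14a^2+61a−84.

a^2−10a+21

Euclidean algorithm in ℚ[a]:
  a^3−4a^2−39a+126 = (a^3−14a^2+61a−84) + (10a^2−100a+210)
  a^3−14a^2+61a−84 = ((1/10)a−2/5)(10a^2−100a+210) + (0)
Last nonzero remainder: 10a^2−100a+210. Dividing through by 10 gives the monic gcd a^2−10a+21.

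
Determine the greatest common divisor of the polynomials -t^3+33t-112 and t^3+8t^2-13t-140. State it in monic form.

t+7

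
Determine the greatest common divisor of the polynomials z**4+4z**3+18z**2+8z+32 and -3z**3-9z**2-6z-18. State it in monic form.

z**2+2

Apply the Euclidean algorithm:
  z**4+4z**3+18z**2+8z+32 = (-(1/3)z-1/3)(-3z**3-9z**2-6z-18) + (13z**2+26)
  -3z**3-9z**2-6z-18 = (-(3/13)z-9/13)(13z**2+26) + (0)
Last nonzero remainder: 13z**2+26. Dividing through by 13 gives the monic gcd z**2+2.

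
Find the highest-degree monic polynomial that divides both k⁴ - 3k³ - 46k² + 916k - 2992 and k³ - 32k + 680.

Euclidean algorithm in ℚ[k]:
  k⁴ - 3k³ - 46k² + 916k - 2992 = (k - 3)(k³ - 32k + 680) + (-14k² + 140k - 952)
  k³ - 32k + 680 = (-(1/14)k - 5/7)(-14k² + 140k - 952) + (0)
Last nonzero remainder: -14k² + 140k - 952. Dividing through by -14 gives the monic gcd k² - 10k + 68.

k² - 10k + 68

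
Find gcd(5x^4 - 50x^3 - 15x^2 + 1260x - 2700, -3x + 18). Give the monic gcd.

x - 6

Euclidean algorithm in ℚ[x]:
  5x^4 - 50x^3 - 15x^2 + 1260x - 2700 = (-(5/3)x^3 + (20/3)x^2 + 45x - 150)(-3x + 18) + (0)
Last nonzero remainder: -3x + 18. Dividing through by -3 gives the monic gcd x - 6.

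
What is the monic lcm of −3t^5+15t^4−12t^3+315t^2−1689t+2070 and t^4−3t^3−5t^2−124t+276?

By polynomial division,
  −3t^5+15t^4−12t^3+315t^2−1689t+2070 = (−3t+6)(t^4−3t^3−5t^2−124t+276) + (−9t^3−27t^2−117t+414)
  t^4−3t^3−5t^2−124t+276 = (−(1/9)t+2/3)(−9t^3−27t^2−117t+414) + (0)
Last nonzero remainder: −9t^3−27t^2−117t+414. Dividing through by −9 gives the monic gcd t^3+3t^2+13t−46.
Then lcm(f, g) = f·g / gcd(f, g); expanding and making the result monic gives the answer.

t^6−11t^5+34t^4−129t^3+1193t^2−4068t+4140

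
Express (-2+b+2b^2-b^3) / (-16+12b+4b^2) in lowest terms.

Euclidean algorithm in ℚ[b]:
  -b^3+2b^2+b-2 = (-(1/4)b+5/4)(4b^2+12b-16) + (-18b+18)
  4b^2+12b-16 = (-(2/9)b-8/9)(-18b+18) + (0)
Last nonzero remainder: -18b+18. Dividing through by -18 gives the monic gcd b-1.
Cancel b-1 from numerator and denominator to get the reduced form.

(2+b-b^2)/(16+4b)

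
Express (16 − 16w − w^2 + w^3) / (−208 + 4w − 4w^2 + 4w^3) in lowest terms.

(−4 + 3w + w^2)/(52 + 12w + 4w^2)

Apply the Euclidean algorithm:
  w^3 − w^2 − 16w + 16 = (1/4)(4w^3 − 4w^2 + 4w − 208) + (−17w + 68)
  4w^3 − 4w^2 + 4w − 208 = (−(4/17)w^2 − (12/17)w − 52/17)(−17w + 68) + (0)
Last nonzero remainder: −17w + 68. Dividing through by −17 gives the monic gcd w − 4.
Cancel w − 4 from numerator and denominator to get the reduced form.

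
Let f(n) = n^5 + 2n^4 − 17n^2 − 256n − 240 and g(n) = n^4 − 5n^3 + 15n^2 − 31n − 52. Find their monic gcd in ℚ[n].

n^2 − 3n − 4

By polynomial division,
  n^5 + 2n^4 − 17n^2 − 256n − 240 = (n + 7)(n^4 − 5n^3 + 15n^2 − 31n − 52) + (20n^3 − 91n^2 + 13n + 124)
  n^4 − 5n^3 + 15n^2 − 31n − 52 = ((1/20)n − 9/400)(20n^3 − 91n^2 + 13n + 124) + ((4921/400)n^2 − (14763/400)n − 4921/100)
  20n^3 − 91n^2 + 13n + 124 = ((8000/4921)n − 12400/4921)((4921/400)n^2 − (14763/400)n − 4921/100) + (0)
Last nonzero remainder: (4921/400)n^2 − (14763/400)n − 4921/100. Dividing through by 4921/400 gives the monic gcd n^2 − 3n − 4.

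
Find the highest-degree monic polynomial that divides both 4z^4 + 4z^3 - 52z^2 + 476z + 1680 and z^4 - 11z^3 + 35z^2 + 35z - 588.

Euclidean algorithm in ℚ[z]:
  4z^4 + 4z^3 - 52z^2 + 476z + 1680 = (4)(z^4 - 11z^3 + 35z^2 + 35z - 588) + (48z^3 - 192z^2 + 336z + 4032)
  z^4 - 11z^3 + 35z^2 + 35z - 588 = ((1/48)z - 7/48)(48z^3 - 192z^2 + 336z + 4032) + (0)
Last nonzero remainder: 48z^3 - 192z^2 + 336z + 4032. Dividing through by 48 gives the monic gcd z^3 - 4z^2 + 7z + 84.

z^3 - 4z^2 + 7z + 84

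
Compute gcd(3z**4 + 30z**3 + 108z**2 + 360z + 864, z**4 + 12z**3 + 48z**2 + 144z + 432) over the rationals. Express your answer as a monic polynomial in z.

Euclidean algorithm in ℚ[z]:
  3z**4 + 30z**3 + 108z**2 + 360z + 864 = (3)(z**4 + 12z**3 + 48z**2 + 144z + 432) + (−6z**3 − 36z**2 − 72z − 432)
  z**4 + 12z**3 + 48z**2 + 144z + 432 = (−(1/6)z − 1)(−6z**3 − 36z**2 − 72z − 432) + (0)
Last nonzero remainder: −6z**3 − 36z**2 − 72z − 432. Dividing through by −6 gives the monic gcd z**3 + 6z**2 + 12z + 72.

z**3 + 6z**2 + 12z + 72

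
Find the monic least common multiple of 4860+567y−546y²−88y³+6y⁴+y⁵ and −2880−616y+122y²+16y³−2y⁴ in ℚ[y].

Euclidean algorithm in ℚ[y]:
  y⁵+6y⁴−88y³−546y²+567y+4860 = (−(1/2)y−7)(−2y⁴+16y³+122y²−616y−2880) + (85y³−5185y−15300)
  −2y⁴+16y³+122y²−616y−2880 = (−(2/85)y+16/85)(85y³−5185y−15300) + (0)
Last nonzero remainder: 85y³−5185y−15300. Dividing through by 85 gives the monic gcd y³−61y−180.
Then lcm(f, g) = f·g / gcd(f, g); expanding and making the result monic gives the answer.

−38880+324y+4935y²+158y³−136y⁴−2y⁵+y⁶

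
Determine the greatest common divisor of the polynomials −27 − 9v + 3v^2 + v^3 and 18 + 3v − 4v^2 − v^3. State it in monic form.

9 + 6v + v^2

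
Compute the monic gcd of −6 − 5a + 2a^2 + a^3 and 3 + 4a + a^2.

Apply the Euclidean algorithm:
  a^3 + 2a^2 − 5a − 6 = (a − 2)(a^2 + 4a + 3) + (0)
The last nonzero remainder a^2 + 4a + 3 is already monic.

3 + 4a + a^2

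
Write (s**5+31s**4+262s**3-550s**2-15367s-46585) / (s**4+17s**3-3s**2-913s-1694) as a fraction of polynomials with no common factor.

By polynomial division,
  s**5+31s**4+262s**3-550s**2-15367s-46585 = (s+14)(s**4+17s**3-3s**2-913s-1694) + (27s**3+405s**2-891s-22869)
  s**4+17s**3-3s**2-913s-1694 = ((1/27)s+2/27)(27s**3+405s**2-891s-22869) + (0)
Last nonzero remainder: 27s**3+405s**2-891s-22869. Dividing through by 27 gives the monic gcd s**3+15s**2-33s-847.
Cancel s**3+15s**2-33s-847 from numerator and denominator to get the reduced form.

(s**2+16s+55)/(s+2)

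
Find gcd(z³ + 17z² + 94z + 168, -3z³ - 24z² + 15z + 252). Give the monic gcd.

Apply the Euclidean algorithm:
  z³ + 17z² + 94z + 168 = (-1/3)(-3z³ - 24z² + 15z + 252) + (9z² + 99z + 252)
  -3z³ - 24z² + 15z + 252 = (-(1/3)z + 1)(9z² + 99z + 252) + (0)
Last nonzero remainder: 9z² + 99z + 252. Dividing through by 9 gives the monic gcd z² + 11z + 28.

z² + 11z + 28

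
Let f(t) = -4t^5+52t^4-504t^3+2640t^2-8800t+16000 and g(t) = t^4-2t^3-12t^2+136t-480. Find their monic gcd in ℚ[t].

t^3-8t^2+36t-80

Repeated division with remainder:
  -4t^5+52t^4-504t^3+2640t^2-8800t+16000 = (-4t+44)(t^4-2t^3-12t^2+136t-480) + (-464t^3+3712t^2-16704t+37120)
  t^4-2t^3-12t^2+136t-480 = (-(1/464)t-3/232)(-464t^3+3712t^2-16704t+37120) + (0)
Last nonzero remainder: -464t^3+3712t^2-16704t+37120. Dividing through by -464 gives the monic gcd t^3-8t^2+36t-80.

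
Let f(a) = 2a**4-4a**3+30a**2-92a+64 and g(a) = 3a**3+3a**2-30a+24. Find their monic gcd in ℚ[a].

a**2-3a+2

Apply the Euclidean algorithm:
  2a**4-4a**3+30a**2-92a+64 = ((2/3)a-2)(3a**3+3a**2-30a+24) + (56a**2-168a+112)
  3a**3+3a**2-30a+24 = ((3/56)a+3/14)(56a**2-168a+112) + (0)
Last nonzero remainder: 56a**2-168a+112. Dividing through by 56 gives the monic gcd a**2-3a+2.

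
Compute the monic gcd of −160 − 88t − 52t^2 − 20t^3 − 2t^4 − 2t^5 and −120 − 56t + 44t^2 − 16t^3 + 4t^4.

10 − 2t + t^2

By polynomial division,
  −2t^5 − 2t^4 − 20t^3 − 52t^2 − 88t − 160 = (−(1/2)t − 5/2)(4t^4 − 16t^3 + 44t^2 − 56t − 120) + (−38t^3 + 30t^2 − 288t − 460)
  4t^4 − 16t^3 + 44t^2 − 56t − 120 = (−(2/19)t + 122/361)(−38t^3 + 30t^2 − 288t − 460) + ((1280/361)t^2 − (2560/361)t + 12800/361)
  −38t^3 + 30t^2 − 288t − 460 = (−(6859/640)t − 8303/640)((1280/361)t^2 − (2560/361)t + 12800/361) + (0)
Last nonzero remainder: (1280/361)t^2 − (2560/361)t + 12800/361. Dividing through by 1280/361 gives the monic gcd t^2 − 2t + 10.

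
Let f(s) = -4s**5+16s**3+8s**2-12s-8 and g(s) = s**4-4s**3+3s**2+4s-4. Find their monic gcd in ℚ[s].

s**3-2s**2-s+2

Repeated division with remainder:
  -4s**5+16s**3+8s**2-12s-8 = (-4s-16)(s**4-4s**3+3s**2+4s-4) + (-36s**3+72s**2+36s-72)
  s**4-4s**3+3s**2+4s-4 = (-(1/36)s+1/18)(-36s**3+72s**2+36s-72) + (0)
Last nonzero remainder: -36s**3+72s**2+36s-72. Dividing through by -36 gives the monic gcd s**3-2s**2-s+2.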